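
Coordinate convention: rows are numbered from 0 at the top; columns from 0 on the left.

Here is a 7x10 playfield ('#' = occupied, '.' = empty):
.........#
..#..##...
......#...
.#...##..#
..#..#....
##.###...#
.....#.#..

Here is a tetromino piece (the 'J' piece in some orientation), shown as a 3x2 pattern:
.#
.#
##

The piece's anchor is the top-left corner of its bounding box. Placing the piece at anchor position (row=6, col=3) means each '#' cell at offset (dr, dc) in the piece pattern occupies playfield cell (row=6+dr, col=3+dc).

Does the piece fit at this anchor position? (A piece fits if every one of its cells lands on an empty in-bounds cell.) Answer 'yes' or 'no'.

Answer: no

Derivation:
Check each piece cell at anchor (6, 3):
  offset (0,1) -> (6,4): empty -> OK
  offset (1,1) -> (7,4): out of bounds -> FAIL
  offset (2,0) -> (8,3): out of bounds -> FAIL
  offset (2,1) -> (8,4): out of bounds -> FAIL
All cells valid: no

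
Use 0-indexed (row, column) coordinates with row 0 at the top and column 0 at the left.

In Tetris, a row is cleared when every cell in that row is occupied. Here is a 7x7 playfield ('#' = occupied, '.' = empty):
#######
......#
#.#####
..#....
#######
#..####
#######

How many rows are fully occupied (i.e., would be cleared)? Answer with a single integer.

Answer: 3

Derivation:
Check each row:
  row 0: 0 empty cells -> FULL (clear)
  row 1: 6 empty cells -> not full
  row 2: 1 empty cell -> not full
  row 3: 6 empty cells -> not full
  row 4: 0 empty cells -> FULL (clear)
  row 5: 2 empty cells -> not full
  row 6: 0 empty cells -> FULL (clear)
Total rows cleared: 3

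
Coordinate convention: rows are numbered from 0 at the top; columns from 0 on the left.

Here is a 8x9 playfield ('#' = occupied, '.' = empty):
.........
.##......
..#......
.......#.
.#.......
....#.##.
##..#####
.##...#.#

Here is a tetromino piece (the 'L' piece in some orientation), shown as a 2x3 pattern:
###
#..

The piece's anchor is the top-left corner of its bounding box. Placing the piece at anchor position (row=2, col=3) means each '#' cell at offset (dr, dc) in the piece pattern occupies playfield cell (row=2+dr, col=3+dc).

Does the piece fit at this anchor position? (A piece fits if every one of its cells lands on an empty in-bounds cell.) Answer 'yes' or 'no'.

Answer: yes

Derivation:
Check each piece cell at anchor (2, 3):
  offset (0,0) -> (2,3): empty -> OK
  offset (0,1) -> (2,4): empty -> OK
  offset (0,2) -> (2,5): empty -> OK
  offset (1,0) -> (3,3): empty -> OK
All cells valid: yes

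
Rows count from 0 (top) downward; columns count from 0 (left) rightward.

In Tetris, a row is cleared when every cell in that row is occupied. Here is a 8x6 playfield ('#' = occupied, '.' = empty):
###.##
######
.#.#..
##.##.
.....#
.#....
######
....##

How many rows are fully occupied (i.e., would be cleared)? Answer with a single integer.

Answer: 2

Derivation:
Check each row:
  row 0: 1 empty cell -> not full
  row 1: 0 empty cells -> FULL (clear)
  row 2: 4 empty cells -> not full
  row 3: 2 empty cells -> not full
  row 4: 5 empty cells -> not full
  row 5: 5 empty cells -> not full
  row 6: 0 empty cells -> FULL (clear)
  row 7: 4 empty cells -> not full
Total rows cleared: 2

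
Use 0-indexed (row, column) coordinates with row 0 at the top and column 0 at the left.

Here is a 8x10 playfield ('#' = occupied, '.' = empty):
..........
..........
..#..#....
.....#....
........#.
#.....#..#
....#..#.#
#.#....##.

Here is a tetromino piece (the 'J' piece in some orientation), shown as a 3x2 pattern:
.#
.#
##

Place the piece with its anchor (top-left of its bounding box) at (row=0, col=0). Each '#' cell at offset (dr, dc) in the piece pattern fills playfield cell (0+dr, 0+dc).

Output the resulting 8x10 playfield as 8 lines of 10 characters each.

Fill (0+0,0+1) = (0,1)
Fill (0+1,0+1) = (1,1)
Fill (0+2,0+0) = (2,0)
Fill (0+2,0+1) = (2,1)

Answer: .#........
.#........
###..#....
.....#....
........#.
#.....#..#
....#..#.#
#.#....##.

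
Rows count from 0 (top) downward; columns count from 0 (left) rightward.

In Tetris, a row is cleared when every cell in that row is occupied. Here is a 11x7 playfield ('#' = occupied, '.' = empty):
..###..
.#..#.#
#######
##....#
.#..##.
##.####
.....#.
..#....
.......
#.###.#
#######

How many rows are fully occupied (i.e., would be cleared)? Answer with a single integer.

Check each row:
  row 0: 4 empty cells -> not full
  row 1: 4 empty cells -> not full
  row 2: 0 empty cells -> FULL (clear)
  row 3: 4 empty cells -> not full
  row 4: 4 empty cells -> not full
  row 5: 1 empty cell -> not full
  row 6: 6 empty cells -> not full
  row 7: 6 empty cells -> not full
  row 8: 7 empty cells -> not full
  row 9: 2 empty cells -> not full
  row 10: 0 empty cells -> FULL (clear)
Total rows cleared: 2

Answer: 2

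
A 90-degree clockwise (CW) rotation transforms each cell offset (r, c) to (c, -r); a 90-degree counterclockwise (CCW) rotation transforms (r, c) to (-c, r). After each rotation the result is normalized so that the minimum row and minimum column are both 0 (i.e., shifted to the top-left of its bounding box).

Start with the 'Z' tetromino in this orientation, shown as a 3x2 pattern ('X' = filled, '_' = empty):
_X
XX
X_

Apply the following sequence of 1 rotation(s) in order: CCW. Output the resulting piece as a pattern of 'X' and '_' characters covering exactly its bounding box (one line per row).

Answer: XX_
_XX

Derivation:
Start:
_X
XX
X_
After rotation 1 (CCW):
XX_
_XX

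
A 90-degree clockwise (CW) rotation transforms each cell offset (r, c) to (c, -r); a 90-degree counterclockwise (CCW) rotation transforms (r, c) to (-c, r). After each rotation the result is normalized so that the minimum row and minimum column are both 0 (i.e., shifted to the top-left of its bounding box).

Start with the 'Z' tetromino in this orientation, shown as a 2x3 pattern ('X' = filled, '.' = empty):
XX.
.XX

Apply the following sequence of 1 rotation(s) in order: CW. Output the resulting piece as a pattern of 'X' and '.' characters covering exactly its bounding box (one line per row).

Answer: .X
XX
X.

Derivation:
Start:
XX.
.XX
After rotation 1 (CW):
.X
XX
X.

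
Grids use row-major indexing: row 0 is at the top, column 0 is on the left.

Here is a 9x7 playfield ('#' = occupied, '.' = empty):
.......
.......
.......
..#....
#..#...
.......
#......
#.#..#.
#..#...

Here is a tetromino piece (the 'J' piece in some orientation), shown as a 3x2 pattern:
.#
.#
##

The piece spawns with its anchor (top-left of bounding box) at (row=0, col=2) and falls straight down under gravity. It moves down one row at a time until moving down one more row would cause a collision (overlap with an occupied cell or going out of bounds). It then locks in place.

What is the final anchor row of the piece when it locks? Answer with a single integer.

Answer: 0

Derivation:
Spawn at (row=0, col=2). Try each row:
  row 0: fits
  row 1: blocked -> lock at row 0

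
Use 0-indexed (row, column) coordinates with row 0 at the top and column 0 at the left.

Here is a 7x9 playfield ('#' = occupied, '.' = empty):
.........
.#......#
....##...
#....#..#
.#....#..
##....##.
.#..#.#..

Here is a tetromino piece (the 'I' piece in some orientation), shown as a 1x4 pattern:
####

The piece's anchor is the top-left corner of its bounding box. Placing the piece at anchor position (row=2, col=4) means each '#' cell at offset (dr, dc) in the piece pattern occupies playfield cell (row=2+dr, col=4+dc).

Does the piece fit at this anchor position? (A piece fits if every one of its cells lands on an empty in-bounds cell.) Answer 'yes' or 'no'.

Answer: no

Derivation:
Check each piece cell at anchor (2, 4):
  offset (0,0) -> (2,4): occupied ('#') -> FAIL
  offset (0,1) -> (2,5): occupied ('#') -> FAIL
  offset (0,2) -> (2,6): empty -> OK
  offset (0,3) -> (2,7): empty -> OK
All cells valid: no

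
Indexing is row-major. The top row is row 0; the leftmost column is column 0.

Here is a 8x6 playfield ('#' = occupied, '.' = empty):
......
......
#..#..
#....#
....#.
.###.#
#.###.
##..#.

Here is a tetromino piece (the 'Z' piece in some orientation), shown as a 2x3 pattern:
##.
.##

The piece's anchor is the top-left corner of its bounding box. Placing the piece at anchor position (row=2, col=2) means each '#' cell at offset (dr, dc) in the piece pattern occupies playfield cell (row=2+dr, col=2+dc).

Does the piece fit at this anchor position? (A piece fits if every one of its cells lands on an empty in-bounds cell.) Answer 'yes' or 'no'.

Check each piece cell at anchor (2, 2):
  offset (0,0) -> (2,2): empty -> OK
  offset (0,1) -> (2,3): occupied ('#') -> FAIL
  offset (1,1) -> (3,3): empty -> OK
  offset (1,2) -> (3,4): empty -> OK
All cells valid: no

Answer: no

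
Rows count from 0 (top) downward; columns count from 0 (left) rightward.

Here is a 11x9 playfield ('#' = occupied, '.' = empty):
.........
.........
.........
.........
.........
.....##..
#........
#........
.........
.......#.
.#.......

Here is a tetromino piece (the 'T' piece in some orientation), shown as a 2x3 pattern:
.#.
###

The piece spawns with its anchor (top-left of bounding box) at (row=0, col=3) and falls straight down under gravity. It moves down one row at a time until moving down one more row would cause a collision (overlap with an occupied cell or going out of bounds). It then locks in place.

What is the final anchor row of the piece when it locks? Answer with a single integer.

Spawn at (row=0, col=3). Try each row:
  row 0: fits
  row 1: fits
  row 2: fits
  row 3: fits
  row 4: blocked -> lock at row 3

Answer: 3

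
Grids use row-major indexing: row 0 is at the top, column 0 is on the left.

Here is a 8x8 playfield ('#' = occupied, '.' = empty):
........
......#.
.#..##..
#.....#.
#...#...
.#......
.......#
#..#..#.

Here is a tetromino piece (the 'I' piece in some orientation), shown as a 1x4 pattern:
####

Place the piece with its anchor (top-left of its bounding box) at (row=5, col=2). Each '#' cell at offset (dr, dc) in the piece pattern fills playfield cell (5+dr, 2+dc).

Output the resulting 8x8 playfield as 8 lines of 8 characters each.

Answer: ........
......#.
.#..##..
#.....#.
#...#...
.#####..
.......#
#..#..#.

Derivation:
Fill (5+0,2+0) = (5,2)
Fill (5+0,2+1) = (5,3)
Fill (5+0,2+2) = (5,4)
Fill (5+0,2+3) = (5,5)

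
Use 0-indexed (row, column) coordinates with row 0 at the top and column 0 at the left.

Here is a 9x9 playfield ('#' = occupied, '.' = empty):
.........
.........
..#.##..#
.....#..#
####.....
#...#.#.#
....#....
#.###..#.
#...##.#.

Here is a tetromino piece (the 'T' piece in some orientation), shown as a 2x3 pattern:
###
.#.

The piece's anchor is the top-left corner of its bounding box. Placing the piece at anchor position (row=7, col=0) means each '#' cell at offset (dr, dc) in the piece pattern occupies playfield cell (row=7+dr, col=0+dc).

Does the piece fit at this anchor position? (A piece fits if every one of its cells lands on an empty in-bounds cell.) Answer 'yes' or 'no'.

Answer: no

Derivation:
Check each piece cell at anchor (7, 0):
  offset (0,0) -> (7,0): occupied ('#') -> FAIL
  offset (0,1) -> (7,1): empty -> OK
  offset (0,2) -> (7,2): occupied ('#') -> FAIL
  offset (1,1) -> (8,1): empty -> OK
All cells valid: no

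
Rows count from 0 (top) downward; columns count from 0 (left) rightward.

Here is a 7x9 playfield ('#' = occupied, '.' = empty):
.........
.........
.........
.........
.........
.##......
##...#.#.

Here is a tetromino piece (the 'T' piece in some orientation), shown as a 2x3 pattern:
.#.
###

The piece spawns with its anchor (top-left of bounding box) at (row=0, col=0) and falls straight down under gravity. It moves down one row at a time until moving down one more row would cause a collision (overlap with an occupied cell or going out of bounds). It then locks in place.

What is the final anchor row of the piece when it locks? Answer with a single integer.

Spawn at (row=0, col=0). Try each row:
  row 0: fits
  row 1: fits
  row 2: fits
  row 3: fits
  row 4: blocked -> lock at row 3

Answer: 3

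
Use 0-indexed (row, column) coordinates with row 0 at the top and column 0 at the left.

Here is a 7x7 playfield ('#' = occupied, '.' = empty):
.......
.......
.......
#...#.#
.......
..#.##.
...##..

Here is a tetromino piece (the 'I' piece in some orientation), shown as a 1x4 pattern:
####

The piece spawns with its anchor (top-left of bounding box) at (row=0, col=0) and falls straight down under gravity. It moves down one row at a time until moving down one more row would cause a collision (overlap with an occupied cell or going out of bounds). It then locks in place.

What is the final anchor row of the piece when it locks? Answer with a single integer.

Answer: 2

Derivation:
Spawn at (row=0, col=0). Try each row:
  row 0: fits
  row 1: fits
  row 2: fits
  row 3: blocked -> lock at row 2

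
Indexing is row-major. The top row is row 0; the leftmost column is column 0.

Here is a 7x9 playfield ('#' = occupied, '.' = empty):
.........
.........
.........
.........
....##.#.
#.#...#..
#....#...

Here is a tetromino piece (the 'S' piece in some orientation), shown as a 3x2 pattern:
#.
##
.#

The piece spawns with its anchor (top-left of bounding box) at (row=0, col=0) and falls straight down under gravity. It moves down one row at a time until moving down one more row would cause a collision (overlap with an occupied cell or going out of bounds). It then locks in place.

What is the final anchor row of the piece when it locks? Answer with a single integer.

Spawn at (row=0, col=0). Try each row:
  row 0: fits
  row 1: fits
  row 2: fits
  row 3: fits
  row 4: blocked -> lock at row 3

Answer: 3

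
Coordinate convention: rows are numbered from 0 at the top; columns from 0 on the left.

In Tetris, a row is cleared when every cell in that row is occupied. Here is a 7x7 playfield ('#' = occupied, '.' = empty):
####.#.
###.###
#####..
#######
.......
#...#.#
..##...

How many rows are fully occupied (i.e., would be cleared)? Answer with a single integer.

Check each row:
  row 0: 2 empty cells -> not full
  row 1: 1 empty cell -> not full
  row 2: 2 empty cells -> not full
  row 3: 0 empty cells -> FULL (clear)
  row 4: 7 empty cells -> not full
  row 5: 4 empty cells -> not full
  row 6: 5 empty cells -> not full
Total rows cleared: 1

Answer: 1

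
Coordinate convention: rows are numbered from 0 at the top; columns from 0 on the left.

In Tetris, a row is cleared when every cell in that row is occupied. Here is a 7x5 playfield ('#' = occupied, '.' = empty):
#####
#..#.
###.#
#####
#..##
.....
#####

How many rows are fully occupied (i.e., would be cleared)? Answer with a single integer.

Answer: 3

Derivation:
Check each row:
  row 0: 0 empty cells -> FULL (clear)
  row 1: 3 empty cells -> not full
  row 2: 1 empty cell -> not full
  row 3: 0 empty cells -> FULL (clear)
  row 4: 2 empty cells -> not full
  row 5: 5 empty cells -> not full
  row 6: 0 empty cells -> FULL (clear)
Total rows cleared: 3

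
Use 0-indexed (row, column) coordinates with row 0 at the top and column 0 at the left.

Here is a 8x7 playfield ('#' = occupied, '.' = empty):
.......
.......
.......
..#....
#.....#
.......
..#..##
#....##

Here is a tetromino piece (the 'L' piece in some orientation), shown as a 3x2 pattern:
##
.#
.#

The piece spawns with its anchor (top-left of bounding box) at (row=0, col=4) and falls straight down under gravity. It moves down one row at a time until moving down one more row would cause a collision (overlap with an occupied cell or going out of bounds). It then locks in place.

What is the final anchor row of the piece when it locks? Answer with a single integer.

Answer: 3

Derivation:
Spawn at (row=0, col=4). Try each row:
  row 0: fits
  row 1: fits
  row 2: fits
  row 3: fits
  row 4: blocked -> lock at row 3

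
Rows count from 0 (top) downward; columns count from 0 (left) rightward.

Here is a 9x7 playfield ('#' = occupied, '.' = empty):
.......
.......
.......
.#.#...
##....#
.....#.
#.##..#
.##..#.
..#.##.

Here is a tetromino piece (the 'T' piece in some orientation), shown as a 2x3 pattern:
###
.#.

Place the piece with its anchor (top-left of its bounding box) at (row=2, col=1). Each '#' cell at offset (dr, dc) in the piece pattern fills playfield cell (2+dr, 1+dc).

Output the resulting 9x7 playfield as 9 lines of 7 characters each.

Fill (2+0,1+0) = (2,1)
Fill (2+0,1+1) = (2,2)
Fill (2+0,1+2) = (2,3)
Fill (2+1,1+1) = (3,2)

Answer: .......
.......
.###...
.###...
##....#
.....#.
#.##..#
.##..#.
..#.##.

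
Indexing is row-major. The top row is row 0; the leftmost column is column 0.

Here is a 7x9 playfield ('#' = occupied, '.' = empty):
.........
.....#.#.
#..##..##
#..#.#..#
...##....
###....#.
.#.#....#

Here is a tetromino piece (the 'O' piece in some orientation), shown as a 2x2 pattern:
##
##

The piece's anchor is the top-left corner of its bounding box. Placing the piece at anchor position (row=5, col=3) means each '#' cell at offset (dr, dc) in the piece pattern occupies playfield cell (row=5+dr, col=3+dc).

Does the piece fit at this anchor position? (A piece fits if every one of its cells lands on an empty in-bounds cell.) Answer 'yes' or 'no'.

Check each piece cell at anchor (5, 3):
  offset (0,0) -> (5,3): empty -> OK
  offset (0,1) -> (5,4): empty -> OK
  offset (1,0) -> (6,3): occupied ('#') -> FAIL
  offset (1,1) -> (6,4): empty -> OK
All cells valid: no

Answer: no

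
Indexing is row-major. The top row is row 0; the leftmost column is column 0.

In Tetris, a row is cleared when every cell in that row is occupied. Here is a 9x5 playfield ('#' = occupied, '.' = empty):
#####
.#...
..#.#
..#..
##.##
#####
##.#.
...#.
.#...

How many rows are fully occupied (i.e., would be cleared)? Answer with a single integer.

Answer: 2

Derivation:
Check each row:
  row 0: 0 empty cells -> FULL (clear)
  row 1: 4 empty cells -> not full
  row 2: 3 empty cells -> not full
  row 3: 4 empty cells -> not full
  row 4: 1 empty cell -> not full
  row 5: 0 empty cells -> FULL (clear)
  row 6: 2 empty cells -> not full
  row 7: 4 empty cells -> not full
  row 8: 4 empty cells -> not full
Total rows cleared: 2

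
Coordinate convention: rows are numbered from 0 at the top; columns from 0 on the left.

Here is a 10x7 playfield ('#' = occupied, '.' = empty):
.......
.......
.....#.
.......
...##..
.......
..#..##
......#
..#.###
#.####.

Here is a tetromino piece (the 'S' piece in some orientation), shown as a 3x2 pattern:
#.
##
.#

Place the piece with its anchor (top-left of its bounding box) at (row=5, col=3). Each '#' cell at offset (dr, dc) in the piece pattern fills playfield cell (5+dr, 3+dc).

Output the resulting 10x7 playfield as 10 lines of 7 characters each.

Answer: .......
.......
.....#.
.......
...##..
...#...
..#####
....#.#
..#.###
#.####.

Derivation:
Fill (5+0,3+0) = (5,3)
Fill (5+1,3+0) = (6,3)
Fill (5+1,3+1) = (6,4)
Fill (5+2,3+1) = (7,4)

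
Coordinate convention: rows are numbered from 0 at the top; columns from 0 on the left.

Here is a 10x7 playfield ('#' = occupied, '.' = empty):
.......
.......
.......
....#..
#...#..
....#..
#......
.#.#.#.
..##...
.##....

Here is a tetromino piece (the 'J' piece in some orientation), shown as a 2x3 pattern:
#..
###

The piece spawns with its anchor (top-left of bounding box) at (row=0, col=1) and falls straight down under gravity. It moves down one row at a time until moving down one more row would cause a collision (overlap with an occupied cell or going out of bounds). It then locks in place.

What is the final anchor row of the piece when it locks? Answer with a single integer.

Answer: 5

Derivation:
Spawn at (row=0, col=1). Try each row:
  row 0: fits
  row 1: fits
  row 2: fits
  row 3: fits
  row 4: fits
  row 5: fits
  row 6: blocked -> lock at row 5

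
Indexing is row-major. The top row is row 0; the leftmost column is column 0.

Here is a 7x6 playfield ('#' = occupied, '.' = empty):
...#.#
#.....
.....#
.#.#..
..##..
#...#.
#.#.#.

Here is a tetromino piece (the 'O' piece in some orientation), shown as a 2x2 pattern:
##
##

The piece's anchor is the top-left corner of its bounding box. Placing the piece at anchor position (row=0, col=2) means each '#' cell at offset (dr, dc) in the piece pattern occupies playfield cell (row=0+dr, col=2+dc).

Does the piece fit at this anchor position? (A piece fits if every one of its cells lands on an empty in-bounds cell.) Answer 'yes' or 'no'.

Answer: no

Derivation:
Check each piece cell at anchor (0, 2):
  offset (0,0) -> (0,2): empty -> OK
  offset (0,1) -> (0,3): occupied ('#') -> FAIL
  offset (1,0) -> (1,2): empty -> OK
  offset (1,1) -> (1,3): empty -> OK
All cells valid: no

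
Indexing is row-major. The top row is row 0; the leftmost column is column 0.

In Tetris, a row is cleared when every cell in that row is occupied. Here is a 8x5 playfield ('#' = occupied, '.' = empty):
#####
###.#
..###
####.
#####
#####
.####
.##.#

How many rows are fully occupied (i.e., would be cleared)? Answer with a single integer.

Answer: 3

Derivation:
Check each row:
  row 0: 0 empty cells -> FULL (clear)
  row 1: 1 empty cell -> not full
  row 2: 2 empty cells -> not full
  row 3: 1 empty cell -> not full
  row 4: 0 empty cells -> FULL (clear)
  row 5: 0 empty cells -> FULL (clear)
  row 6: 1 empty cell -> not full
  row 7: 2 empty cells -> not full
Total rows cleared: 3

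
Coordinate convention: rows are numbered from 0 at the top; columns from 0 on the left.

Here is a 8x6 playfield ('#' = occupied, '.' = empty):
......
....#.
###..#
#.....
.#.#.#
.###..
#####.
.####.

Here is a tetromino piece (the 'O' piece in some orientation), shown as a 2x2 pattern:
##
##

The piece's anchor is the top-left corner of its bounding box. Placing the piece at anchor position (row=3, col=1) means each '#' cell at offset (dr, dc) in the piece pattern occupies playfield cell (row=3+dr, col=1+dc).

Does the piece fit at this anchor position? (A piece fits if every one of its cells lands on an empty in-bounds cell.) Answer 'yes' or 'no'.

Check each piece cell at anchor (3, 1):
  offset (0,0) -> (3,1): empty -> OK
  offset (0,1) -> (3,2): empty -> OK
  offset (1,0) -> (4,1): occupied ('#') -> FAIL
  offset (1,1) -> (4,2): empty -> OK
All cells valid: no

Answer: no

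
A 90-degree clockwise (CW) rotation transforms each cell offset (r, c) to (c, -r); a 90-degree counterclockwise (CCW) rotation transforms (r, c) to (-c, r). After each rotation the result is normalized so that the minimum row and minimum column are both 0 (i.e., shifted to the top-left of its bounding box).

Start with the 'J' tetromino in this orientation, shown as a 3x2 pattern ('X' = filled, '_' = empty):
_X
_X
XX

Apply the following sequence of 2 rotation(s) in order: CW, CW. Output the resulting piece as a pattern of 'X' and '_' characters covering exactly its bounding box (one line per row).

Start:
_X
_X
XX
After rotation 1 (CW):
X__
XXX
After rotation 2 (CW):
XX
X_
X_

Answer: XX
X_
X_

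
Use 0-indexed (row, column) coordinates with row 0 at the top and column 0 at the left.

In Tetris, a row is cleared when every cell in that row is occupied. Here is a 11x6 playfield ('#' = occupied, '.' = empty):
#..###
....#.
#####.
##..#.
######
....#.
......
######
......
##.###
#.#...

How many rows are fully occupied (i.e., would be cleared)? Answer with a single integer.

Answer: 2

Derivation:
Check each row:
  row 0: 2 empty cells -> not full
  row 1: 5 empty cells -> not full
  row 2: 1 empty cell -> not full
  row 3: 3 empty cells -> not full
  row 4: 0 empty cells -> FULL (clear)
  row 5: 5 empty cells -> not full
  row 6: 6 empty cells -> not full
  row 7: 0 empty cells -> FULL (clear)
  row 8: 6 empty cells -> not full
  row 9: 1 empty cell -> not full
  row 10: 4 empty cells -> not full
Total rows cleared: 2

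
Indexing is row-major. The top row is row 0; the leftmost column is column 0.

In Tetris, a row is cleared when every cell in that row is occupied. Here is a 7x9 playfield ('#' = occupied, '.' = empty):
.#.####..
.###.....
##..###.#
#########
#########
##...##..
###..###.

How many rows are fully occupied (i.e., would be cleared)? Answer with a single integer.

Answer: 2

Derivation:
Check each row:
  row 0: 4 empty cells -> not full
  row 1: 6 empty cells -> not full
  row 2: 3 empty cells -> not full
  row 3: 0 empty cells -> FULL (clear)
  row 4: 0 empty cells -> FULL (clear)
  row 5: 5 empty cells -> not full
  row 6: 3 empty cells -> not full
Total rows cleared: 2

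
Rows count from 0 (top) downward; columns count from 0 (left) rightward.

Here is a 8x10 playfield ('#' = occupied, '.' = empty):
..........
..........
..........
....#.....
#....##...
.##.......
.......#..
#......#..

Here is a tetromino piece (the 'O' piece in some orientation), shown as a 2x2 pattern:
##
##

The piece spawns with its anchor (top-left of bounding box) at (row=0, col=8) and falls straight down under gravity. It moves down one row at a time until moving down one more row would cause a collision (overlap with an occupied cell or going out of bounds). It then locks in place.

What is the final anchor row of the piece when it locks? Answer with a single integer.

Answer: 6

Derivation:
Spawn at (row=0, col=8). Try each row:
  row 0: fits
  row 1: fits
  row 2: fits
  row 3: fits
  row 4: fits
  row 5: fits
  row 6: fits
  row 7: blocked -> lock at row 6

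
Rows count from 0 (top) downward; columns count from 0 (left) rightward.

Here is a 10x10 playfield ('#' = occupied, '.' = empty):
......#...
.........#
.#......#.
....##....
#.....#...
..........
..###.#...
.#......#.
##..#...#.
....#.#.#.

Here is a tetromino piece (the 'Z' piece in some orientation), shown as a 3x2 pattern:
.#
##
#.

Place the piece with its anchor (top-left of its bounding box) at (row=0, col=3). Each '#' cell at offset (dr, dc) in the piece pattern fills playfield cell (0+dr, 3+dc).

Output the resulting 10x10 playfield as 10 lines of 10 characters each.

Answer: ....#.#...
...##....#
.#.#....#.
....##....
#.....#...
..........
..###.#...
.#......#.
##..#...#.
....#.#.#.

Derivation:
Fill (0+0,3+1) = (0,4)
Fill (0+1,3+0) = (1,3)
Fill (0+1,3+1) = (1,4)
Fill (0+2,3+0) = (2,3)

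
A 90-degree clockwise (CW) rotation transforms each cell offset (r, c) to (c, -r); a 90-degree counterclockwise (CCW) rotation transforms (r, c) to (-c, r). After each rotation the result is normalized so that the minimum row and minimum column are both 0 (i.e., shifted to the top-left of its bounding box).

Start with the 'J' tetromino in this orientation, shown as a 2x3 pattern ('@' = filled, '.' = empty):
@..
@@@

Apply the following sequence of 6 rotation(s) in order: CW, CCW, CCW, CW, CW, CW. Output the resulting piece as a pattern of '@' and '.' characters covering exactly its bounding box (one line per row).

Answer: @@@
..@

Derivation:
Start:
@..
@@@
After rotation 1 (CW):
@@
@.
@.
After rotation 2 (CCW):
@..
@@@
After rotation 3 (CCW):
.@
.@
@@
After rotation 4 (CW):
@..
@@@
After rotation 5 (CW):
@@
@.
@.
After rotation 6 (CW):
@@@
..@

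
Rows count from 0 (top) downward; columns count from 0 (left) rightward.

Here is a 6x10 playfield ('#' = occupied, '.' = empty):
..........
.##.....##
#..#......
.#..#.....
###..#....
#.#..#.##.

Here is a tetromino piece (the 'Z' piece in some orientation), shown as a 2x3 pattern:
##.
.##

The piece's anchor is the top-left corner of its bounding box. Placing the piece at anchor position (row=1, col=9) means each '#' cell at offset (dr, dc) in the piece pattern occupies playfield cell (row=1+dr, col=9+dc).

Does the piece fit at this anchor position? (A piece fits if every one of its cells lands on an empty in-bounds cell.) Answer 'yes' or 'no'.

Check each piece cell at anchor (1, 9):
  offset (0,0) -> (1,9): occupied ('#') -> FAIL
  offset (0,1) -> (1,10): out of bounds -> FAIL
  offset (1,1) -> (2,10): out of bounds -> FAIL
  offset (1,2) -> (2,11): out of bounds -> FAIL
All cells valid: no

Answer: no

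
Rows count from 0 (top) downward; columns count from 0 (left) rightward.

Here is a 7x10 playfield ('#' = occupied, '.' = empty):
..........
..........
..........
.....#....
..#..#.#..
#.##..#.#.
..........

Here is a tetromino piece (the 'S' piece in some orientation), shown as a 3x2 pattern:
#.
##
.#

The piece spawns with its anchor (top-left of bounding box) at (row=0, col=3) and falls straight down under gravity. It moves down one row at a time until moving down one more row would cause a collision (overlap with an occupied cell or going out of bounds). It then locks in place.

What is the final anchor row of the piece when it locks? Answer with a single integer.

Answer: 3

Derivation:
Spawn at (row=0, col=3). Try each row:
  row 0: fits
  row 1: fits
  row 2: fits
  row 3: fits
  row 4: blocked -> lock at row 3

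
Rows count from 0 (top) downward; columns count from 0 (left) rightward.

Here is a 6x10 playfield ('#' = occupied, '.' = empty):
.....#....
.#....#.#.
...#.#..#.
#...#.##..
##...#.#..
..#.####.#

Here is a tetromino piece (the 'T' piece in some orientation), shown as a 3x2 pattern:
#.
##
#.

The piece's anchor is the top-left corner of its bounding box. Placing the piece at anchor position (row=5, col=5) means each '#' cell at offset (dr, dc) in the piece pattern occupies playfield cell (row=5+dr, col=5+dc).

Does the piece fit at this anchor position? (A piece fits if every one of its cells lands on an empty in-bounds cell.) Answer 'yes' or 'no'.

Check each piece cell at anchor (5, 5):
  offset (0,0) -> (5,5): occupied ('#') -> FAIL
  offset (1,0) -> (6,5): out of bounds -> FAIL
  offset (1,1) -> (6,6): out of bounds -> FAIL
  offset (2,0) -> (7,5): out of bounds -> FAIL
All cells valid: no

Answer: no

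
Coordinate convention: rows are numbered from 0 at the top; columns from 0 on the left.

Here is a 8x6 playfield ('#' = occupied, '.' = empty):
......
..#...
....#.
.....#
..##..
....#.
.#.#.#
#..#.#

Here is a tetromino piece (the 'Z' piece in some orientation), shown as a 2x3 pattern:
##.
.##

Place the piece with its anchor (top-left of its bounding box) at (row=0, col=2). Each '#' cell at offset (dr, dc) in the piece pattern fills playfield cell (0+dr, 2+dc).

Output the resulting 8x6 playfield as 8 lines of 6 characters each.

Fill (0+0,2+0) = (0,2)
Fill (0+0,2+1) = (0,3)
Fill (0+1,2+1) = (1,3)
Fill (0+1,2+2) = (1,4)

Answer: ..##..
..###.
....#.
.....#
..##..
....#.
.#.#.#
#..#.#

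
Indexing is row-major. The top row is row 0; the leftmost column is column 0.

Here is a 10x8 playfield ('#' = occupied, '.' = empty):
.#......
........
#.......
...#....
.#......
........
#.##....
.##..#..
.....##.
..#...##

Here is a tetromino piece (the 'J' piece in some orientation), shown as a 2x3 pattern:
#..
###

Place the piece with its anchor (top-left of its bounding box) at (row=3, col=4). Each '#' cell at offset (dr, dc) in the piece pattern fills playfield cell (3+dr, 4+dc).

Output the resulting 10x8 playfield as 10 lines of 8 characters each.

Answer: .#......
........
#.......
...##...
.#..###.
........
#.##....
.##..#..
.....##.
..#...##

Derivation:
Fill (3+0,4+0) = (3,4)
Fill (3+1,4+0) = (4,4)
Fill (3+1,4+1) = (4,5)
Fill (3+1,4+2) = (4,6)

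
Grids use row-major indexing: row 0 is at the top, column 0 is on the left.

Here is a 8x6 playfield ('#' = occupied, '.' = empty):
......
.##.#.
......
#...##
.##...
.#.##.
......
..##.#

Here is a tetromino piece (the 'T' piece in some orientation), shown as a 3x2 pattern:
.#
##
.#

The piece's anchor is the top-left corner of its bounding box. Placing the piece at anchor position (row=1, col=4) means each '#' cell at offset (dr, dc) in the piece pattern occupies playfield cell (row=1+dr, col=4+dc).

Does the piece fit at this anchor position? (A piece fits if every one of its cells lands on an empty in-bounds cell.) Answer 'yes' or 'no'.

Answer: no

Derivation:
Check each piece cell at anchor (1, 4):
  offset (0,1) -> (1,5): empty -> OK
  offset (1,0) -> (2,4): empty -> OK
  offset (1,1) -> (2,5): empty -> OK
  offset (2,1) -> (3,5): occupied ('#') -> FAIL
All cells valid: no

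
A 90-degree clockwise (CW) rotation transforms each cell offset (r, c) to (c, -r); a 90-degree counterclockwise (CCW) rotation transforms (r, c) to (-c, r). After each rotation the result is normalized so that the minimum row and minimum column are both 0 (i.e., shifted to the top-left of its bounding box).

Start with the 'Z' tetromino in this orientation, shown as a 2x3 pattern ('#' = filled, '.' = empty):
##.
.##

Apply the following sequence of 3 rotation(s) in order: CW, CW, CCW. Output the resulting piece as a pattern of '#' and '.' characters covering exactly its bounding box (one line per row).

Start:
##.
.##
After rotation 1 (CW):
.#
##
#.
After rotation 2 (CW):
##.
.##
After rotation 3 (CCW):
.#
##
#.

Answer: .#
##
#.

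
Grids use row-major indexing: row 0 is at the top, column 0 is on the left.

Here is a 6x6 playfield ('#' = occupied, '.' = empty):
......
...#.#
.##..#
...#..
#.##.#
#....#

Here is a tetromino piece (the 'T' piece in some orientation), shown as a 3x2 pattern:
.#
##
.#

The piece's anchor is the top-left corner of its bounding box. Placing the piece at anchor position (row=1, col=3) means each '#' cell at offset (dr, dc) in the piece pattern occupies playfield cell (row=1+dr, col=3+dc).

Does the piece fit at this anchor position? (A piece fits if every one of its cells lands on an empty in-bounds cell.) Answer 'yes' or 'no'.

Check each piece cell at anchor (1, 3):
  offset (0,1) -> (1,4): empty -> OK
  offset (1,0) -> (2,3): empty -> OK
  offset (1,1) -> (2,4): empty -> OK
  offset (2,1) -> (3,4): empty -> OK
All cells valid: yes

Answer: yes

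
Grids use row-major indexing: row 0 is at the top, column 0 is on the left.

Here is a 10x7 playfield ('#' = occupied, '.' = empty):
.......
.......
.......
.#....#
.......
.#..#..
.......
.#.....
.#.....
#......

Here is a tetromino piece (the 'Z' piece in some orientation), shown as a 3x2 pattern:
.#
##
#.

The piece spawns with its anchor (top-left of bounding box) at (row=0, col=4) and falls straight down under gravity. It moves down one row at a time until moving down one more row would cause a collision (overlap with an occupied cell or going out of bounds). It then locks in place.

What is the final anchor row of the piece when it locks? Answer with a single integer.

Answer: 2

Derivation:
Spawn at (row=0, col=4). Try each row:
  row 0: fits
  row 1: fits
  row 2: fits
  row 3: blocked -> lock at row 2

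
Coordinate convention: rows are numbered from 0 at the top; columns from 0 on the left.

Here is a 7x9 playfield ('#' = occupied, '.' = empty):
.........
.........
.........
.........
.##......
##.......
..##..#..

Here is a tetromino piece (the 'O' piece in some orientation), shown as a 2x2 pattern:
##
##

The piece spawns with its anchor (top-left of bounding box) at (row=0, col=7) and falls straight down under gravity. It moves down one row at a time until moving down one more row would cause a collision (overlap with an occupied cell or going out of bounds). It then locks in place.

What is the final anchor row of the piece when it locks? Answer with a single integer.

Spawn at (row=0, col=7). Try each row:
  row 0: fits
  row 1: fits
  row 2: fits
  row 3: fits
  row 4: fits
  row 5: fits
  row 6: blocked -> lock at row 5

Answer: 5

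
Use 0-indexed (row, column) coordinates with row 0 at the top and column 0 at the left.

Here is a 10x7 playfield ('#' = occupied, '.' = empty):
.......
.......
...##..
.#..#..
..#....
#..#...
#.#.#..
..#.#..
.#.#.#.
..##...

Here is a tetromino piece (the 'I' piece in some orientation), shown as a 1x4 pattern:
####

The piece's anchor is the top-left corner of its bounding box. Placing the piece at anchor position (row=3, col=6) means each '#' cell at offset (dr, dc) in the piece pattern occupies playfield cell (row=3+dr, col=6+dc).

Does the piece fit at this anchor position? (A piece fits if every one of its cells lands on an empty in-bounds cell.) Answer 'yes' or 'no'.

Check each piece cell at anchor (3, 6):
  offset (0,0) -> (3,6): empty -> OK
  offset (0,1) -> (3,7): out of bounds -> FAIL
  offset (0,2) -> (3,8): out of bounds -> FAIL
  offset (0,3) -> (3,9): out of bounds -> FAIL
All cells valid: no

Answer: no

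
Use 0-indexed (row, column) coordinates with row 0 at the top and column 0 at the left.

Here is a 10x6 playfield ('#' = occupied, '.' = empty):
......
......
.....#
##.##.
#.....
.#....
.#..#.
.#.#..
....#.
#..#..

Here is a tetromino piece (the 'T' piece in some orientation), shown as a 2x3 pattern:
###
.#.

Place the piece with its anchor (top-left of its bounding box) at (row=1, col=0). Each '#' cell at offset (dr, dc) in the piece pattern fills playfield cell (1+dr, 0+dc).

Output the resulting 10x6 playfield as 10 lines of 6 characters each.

Fill (1+0,0+0) = (1,0)
Fill (1+0,0+1) = (1,1)
Fill (1+0,0+2) = (1,2)
Fill (1+1,0+1) = (2,1)

Answer: ......
###...
.#...#
##.##.
#.....
.#....
.#..#.
.#.#..
....#.
#..#..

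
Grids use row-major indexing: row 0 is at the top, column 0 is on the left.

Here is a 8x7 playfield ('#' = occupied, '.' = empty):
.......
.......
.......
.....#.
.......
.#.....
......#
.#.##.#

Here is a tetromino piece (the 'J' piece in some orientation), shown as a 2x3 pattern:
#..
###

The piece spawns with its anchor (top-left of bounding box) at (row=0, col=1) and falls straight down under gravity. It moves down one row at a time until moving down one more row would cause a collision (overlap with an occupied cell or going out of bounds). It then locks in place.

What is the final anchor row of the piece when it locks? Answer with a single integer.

Answer: 3

Derivation:
Spawn at (row=0, col=1). Try each row:
  row 0: fits
  row 1: fits
  row 2: fits
  row 3: fits
  row 4: blocked -> lock at row 3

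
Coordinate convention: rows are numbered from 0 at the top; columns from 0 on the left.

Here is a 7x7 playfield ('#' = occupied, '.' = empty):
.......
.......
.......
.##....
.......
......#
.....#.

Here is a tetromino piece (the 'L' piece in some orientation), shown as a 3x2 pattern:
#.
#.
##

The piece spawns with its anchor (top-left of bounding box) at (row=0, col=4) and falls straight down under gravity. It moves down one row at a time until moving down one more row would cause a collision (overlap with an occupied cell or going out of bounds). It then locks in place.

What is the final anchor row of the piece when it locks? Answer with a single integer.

Spawn at (row=0, col=4). Try each row:
  row 0: fits
  row 1: fits
  row 2: fits
  row 3: fits
  row 4: blocked -> lock at row 3

Answer: 3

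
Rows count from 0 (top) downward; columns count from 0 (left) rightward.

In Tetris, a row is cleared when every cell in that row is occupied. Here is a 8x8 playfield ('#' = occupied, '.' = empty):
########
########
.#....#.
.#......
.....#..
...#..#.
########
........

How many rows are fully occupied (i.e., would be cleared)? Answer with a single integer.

Check each row:
  row 0: 0 empty cells -> FULL (clear)
  row 1: 0 empty cells -> FULL (clear)
  row 2: 6 empty cells -> not full
  row 3: 7 empty cells -> not full
  row 4: 7 empty cells -> not full
  row 5: 6 empty cells -> not full
  row 6: 0 empty cells -> FULL (clear)
  row 7: 8 empty cells -> not full
Total rows cleared: 3

Answer: 3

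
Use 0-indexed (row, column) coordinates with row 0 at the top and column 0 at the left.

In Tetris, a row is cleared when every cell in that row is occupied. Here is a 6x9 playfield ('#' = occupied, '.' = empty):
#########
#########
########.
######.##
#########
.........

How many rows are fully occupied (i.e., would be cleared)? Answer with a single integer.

Check each row:
  row 0: 0 empty cells -> FULL (clear)
  row 1: 0 empty cells -> FULL (clear)
  row 2: 1 empty cell -> not full
  row 3: 1 empty cell -> not full
  row 4: 0 empty cells -> FULL (clear)
  row 5: 9 empty cells -> not full
Total rows cleared: 3

Answer: 3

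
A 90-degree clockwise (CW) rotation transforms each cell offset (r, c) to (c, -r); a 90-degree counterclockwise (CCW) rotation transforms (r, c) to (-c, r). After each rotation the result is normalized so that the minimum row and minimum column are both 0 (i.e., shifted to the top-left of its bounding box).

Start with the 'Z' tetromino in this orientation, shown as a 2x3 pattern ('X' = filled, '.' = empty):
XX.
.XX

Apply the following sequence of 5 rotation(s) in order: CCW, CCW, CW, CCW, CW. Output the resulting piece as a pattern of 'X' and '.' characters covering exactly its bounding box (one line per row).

Start:
XX.
.XX
After rotation 1 (CCW):
.X
XX
X.
After rotation 2 (CCW):
XX.
.XX
After rotation 3 (CW):
.X
XX
X.
After rotation 4 (CCW):
XX.
.XX
After rotation 5 (CW):
.X
XX
X.

Answer: .X
XX
X.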